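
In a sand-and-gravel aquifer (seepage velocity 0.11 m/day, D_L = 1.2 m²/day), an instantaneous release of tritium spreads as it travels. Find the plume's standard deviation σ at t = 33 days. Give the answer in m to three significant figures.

Dispersive spreading gives a Gaussian with σ² = 2Dt; advection only shifts the center.
σ = √(2 × 1.2 × 33) = 8.90 m.

8.90 m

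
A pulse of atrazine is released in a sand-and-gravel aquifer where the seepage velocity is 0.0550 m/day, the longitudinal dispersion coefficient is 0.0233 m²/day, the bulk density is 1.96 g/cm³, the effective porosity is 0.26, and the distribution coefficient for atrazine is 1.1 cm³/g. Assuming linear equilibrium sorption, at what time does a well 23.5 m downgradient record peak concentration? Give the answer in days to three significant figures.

3900 days

Retardation factor R = 1 + ρ_b·K_d/n = 1 + 1.96 × 1.1/0.26 = 9.292.
Sorption retards both mechanisms: v_R = v/R = 0.005919 m/day, D_R = D/R = 0.002508 m²/day.
Peak time from v_R²t² + 2D_R t − x² = 0: t = (√(D_R² + v_R²x²) − D_R)/v_R².
√(D_R² + v_R²x²) = √(0.002508² + 0.005919² × 23.5²) = 0.1391; v_R² = 3.503e-05.
t = (0.1391 − 0.002508)/3.503e-05 = 3900 days.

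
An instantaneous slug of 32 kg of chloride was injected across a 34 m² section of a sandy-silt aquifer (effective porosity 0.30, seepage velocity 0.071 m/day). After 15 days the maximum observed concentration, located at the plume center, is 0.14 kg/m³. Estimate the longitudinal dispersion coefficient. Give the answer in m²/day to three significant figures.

2.66 m²/day

At the plume center C_max = M/(n_e·A·√(4πDt)), so D = M²/(4πt·(n_e·A·C_max)²).
n_e·A·C_max = 0.30 × 34 × 0.14 = 1.428 kg/m.
D = 32²/(4π × 15 × 1.428²) = 2.66 m²/day.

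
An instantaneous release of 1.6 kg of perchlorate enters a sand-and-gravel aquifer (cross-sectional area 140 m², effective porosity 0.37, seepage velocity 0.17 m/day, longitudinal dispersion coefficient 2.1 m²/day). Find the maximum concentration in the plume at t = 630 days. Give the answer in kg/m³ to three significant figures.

0.000240 kg/m³

The peak of an instantaneous 1D plume sits at x = vt; there the Gaussian factor is 1 and C_max = M/(n_e·A·√(4πDt)), where n_e·A is the pore area the mass is dissolved in.
√(4πDt) = √(4π × 2.1 × 630) = 128.9 m, so C_max = 1.6/(0.37 × 140 × 128.9) = 0.000240 kg/m³.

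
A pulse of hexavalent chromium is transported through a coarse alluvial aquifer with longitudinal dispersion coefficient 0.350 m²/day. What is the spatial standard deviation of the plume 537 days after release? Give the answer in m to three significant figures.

Dispersive spreading gives a Gaussian with σ² = 2Dt; advection only shifts the center.
σ = √(2 × 0.350 × 537) = 19.4 m.

19.4 m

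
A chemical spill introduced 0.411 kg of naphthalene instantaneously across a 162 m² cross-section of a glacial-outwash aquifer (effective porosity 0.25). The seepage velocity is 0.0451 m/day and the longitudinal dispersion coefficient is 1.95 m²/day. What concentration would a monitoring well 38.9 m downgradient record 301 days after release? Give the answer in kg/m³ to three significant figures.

For an instantaneous plane source, C(x,t) = M/(n_e·A·√(4πDt)) · exp(−(x−vt)²/(4Dt)), with n_e·A the pore (flow) area.
Plume center vt = 0.0451 × 301 = 13.5751 m, so the well at 38.9 m is 25.3249 m downgradient of the peak.
√(4πDt) = 85.88 m, giving peak height M/(n_e·A·√(4πDt)) = 0.411/(0.25 × 162 × 85.88) = 0.0001182 kg/m³.
(x−vt)²/(4Dt) = (25.3249)²/(4 × 1.95 × 301) = 0.2732; exp(−0.2732) = 0.7609.
C = 0.0001182 × 0.7609 = 8.99e-05 kg/m³.

8.99e-05 kg/m³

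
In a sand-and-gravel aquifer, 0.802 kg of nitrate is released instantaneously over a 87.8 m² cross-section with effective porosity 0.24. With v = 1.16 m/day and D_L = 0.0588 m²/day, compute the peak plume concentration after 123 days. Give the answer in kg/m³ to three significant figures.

The peak of an instantaneous 1D plume sits at x = vt; there the Gaussian factor is 1 and C_max = M/(n_e·A·√(4πDt)), where n_e·A is the pore area the mass is dissolved in.
√(4πDt) = √(4π × 0.0588 × 123) = 9.533 m, so C_max = 0.802/(0.24 × 87.8 × 9.533) = 0.00399 kg/m³.

0.00399 kg/m³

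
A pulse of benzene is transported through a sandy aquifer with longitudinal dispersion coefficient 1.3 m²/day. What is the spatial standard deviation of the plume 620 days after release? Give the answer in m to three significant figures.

Dispersive spreading gives a Gaussian with σ² = 2Dt; advection only shifts the center.
σ = √(2 × 1.3 × 620) = 40.1 m.

40.1 m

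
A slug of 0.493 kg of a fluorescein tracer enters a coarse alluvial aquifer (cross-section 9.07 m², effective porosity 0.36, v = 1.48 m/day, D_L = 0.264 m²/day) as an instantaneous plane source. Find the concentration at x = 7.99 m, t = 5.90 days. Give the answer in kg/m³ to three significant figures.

0.0312 kg/m³

For an instantaneous plane source, C(x,t) = M/(n_e·A·√(4πDt)) · exp(−(x−vt)²/(4Dt)), with n_e·A the pore (flow) area.
Plume center vt = 1.48 × 5.90 = 8.732 m, so the well at 7.99 m is 0.742 m upgradient of the peak.
√(4πDt) = 4.424 m, giving peak height M/(n_e·A·√(4πDt)) = 0.493/(0.36 × 9.07 × 4.424) = 0.03413 kg/m³.
(x−vt)²/(4Dt) = (-0.742)²/(4 × 0.264 × 5.90) = 0.08837; exp(−0.08837) = 0.9154.
C = 0.03413 × 0.9154 = 0.0312 kg/m³.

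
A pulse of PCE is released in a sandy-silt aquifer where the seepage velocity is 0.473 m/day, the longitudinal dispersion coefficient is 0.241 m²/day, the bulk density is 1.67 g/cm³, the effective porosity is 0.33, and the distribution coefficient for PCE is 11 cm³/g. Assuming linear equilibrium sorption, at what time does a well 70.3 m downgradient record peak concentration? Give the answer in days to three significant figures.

Retardation factor R = 1 + ρ_b·K_d/n = 1 + 1.67 × 11/0.33 = 56.67.
Sorption retards both mechanisms: v_R = v/R = 0.008347 m/day, D_R = D/R = 0.004253 m²/day.
Peak time from v_R²t² + 2D_R t − x² = 0: t = (√(D_R² + v_R²x²) − D_R)/v_R².
√(D_R² + v_R²x²) = √(0.004253² + 0.008347² × 70.3²) = 0.5868; v_R² = 6.967e-05.
t = (0.5868 − 0.004253)/6.967e-05 = 8360 days.

8360 days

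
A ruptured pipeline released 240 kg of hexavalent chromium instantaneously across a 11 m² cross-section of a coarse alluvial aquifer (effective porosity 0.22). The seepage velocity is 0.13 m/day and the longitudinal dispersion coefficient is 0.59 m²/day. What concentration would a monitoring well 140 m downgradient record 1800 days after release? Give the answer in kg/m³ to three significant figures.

0.107 kg/m³

For an instantaneous plane source, C(x,t) = M/(n_e·A·√(4πDt)) · exp(−(x−vt)²/(4Dt)), with n_e·A the pore (flow) area.
Plume center vt = 0.13 × 1800 = 234 m, so the well at 140 m is 94 m upgradient of the peak.
√(4πDt) = 115.5 m, giving peak height M/(n_e·A·√(4πDt)) = 240/(0.22 × 11 × 115.5) = 0.8586 kg/m³.
(x−vt)²/(4Dt) = (-94)²/(4 × 0.59 × 1800) = 2.080; exp(−2.080) = 0.1249.
C = 0.8586 × 0.1249 = 0.107 kg/m³.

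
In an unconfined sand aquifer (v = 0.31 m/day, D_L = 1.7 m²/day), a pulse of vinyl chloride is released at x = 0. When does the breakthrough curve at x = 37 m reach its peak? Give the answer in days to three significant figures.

103 days

For the 1D instantaneous-source solution, setting ∂C/∂t = 0 at fixed x gives v²t² + 2Dt − x² = 0, so t = (√(D² + v²x²) − D)/v².
√(D² + v²x²) = √(1.7² + 0.31² × 37²) = 11.60; v² = 0.0961.
t = (11.60 − 1.7)/0.0961 = 103 days (vs. the pure-advection estimate x/v = 119 d).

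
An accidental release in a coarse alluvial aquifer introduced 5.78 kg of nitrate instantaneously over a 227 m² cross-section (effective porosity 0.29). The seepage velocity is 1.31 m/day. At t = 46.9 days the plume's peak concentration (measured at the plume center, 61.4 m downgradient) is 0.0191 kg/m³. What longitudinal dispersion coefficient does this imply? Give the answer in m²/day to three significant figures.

0.0359 m²/day

At the plume center C_max = M/(n_e·A·√(4πDt)), so D = M²/(4πt·(n_e·A·C_max)²).
n_e·A·C_max = 0.29 × 227 × 0.0191 = 1.257 kg/m.
D = 5.78²/(4π × 46.9 × 1.257²) = 0.0359 m²/day.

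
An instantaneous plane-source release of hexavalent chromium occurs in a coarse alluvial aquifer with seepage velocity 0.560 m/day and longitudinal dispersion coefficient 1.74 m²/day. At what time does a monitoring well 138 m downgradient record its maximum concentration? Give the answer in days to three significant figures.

For the 1D instantaneous-source solution, setting ∂C/∂t = 0 at fixed x gives v²t² + 2Dt − x² = 0, so t = (√(D² + v²x²) − D)/v².
√(D² + v²x²) = √(1.74² + 0.560² × 138²) = 77.30; v² = 0.3136.
t = (77.30 − 1.74)/0.3136 = 241 days (vs. the pure-advection estimate x/v = 246 d).

241 days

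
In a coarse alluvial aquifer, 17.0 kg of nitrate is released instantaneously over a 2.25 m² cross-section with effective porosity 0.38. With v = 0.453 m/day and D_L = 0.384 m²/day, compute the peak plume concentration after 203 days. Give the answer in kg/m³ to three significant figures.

0.635 kg/m³

The peak of an instantaneous 1D plume sits at x = vt; there the Gaussian factor is 1 and C_max = M/(n_e·A·√(4πDt)), where n_e·A is the pore area the mass is dissolved in.
√(4πDt) = √(4π × 0.384 × 203) = 31.30 m, so C_max = 17.0/(0.38 × 2.25 × 31.30) = 0.635 kg/m³.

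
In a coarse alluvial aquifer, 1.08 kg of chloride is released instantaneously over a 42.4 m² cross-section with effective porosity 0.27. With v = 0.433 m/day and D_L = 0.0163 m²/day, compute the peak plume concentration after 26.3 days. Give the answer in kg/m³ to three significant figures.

The peak of an instantaneous 1D plume sits at x = vt; there the Gaussian factor is 1 and C_max = M/(n_e·A·√(4πDt)), where n_e·A is the pore area the mass is dissolved in.
√(4πDt) = √(4π × 0.0163 × 26.3) = 2.321 m, so C_max = 1.08/(0.27 × 42.4 × 2.321) = 0.0406 kg/m³.

0.0406 kg/m³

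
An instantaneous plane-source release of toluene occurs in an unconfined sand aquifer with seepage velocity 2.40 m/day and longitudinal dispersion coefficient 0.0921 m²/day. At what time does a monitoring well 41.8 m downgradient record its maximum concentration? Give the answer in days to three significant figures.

17.4 days

For the 1D instantaneous-source solution, setting ∂C/∂t = 0 at fixed x gives v²t² + 2Dt − x² = 0, so t = (√(D² + v²x²) − D)/v².
√(D² + v²x²) = √(0.0921² + 2.40² × 41.8²) = 100.3; v² = 5.76.
t = (100.3 − 0.0921)/5.76 = 17.4 days (vs. the pure-advection estimate x/v = 17.4 d).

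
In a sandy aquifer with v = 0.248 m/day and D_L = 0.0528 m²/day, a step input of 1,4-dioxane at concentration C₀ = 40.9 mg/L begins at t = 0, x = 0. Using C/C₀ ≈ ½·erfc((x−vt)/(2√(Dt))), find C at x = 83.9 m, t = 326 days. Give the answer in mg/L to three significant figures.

For a continuous step input, C/C₀ ≈ ½·erfc((x−vt)/(2√(Dt))).
vt = 0.248 × 326 = 80.848 m and 2√(Dt) = 2√(0.0528 × 326) = 8.298 m.
Argument (x−vt)/(2√(Dt)) = (83.9 − 80.848)/8.298 = 0.3678; ½·erfc(0.3678) = 0.3015.
C = 40.9 × 0.3015 = 12.3 mg/L.

12.3 mg/L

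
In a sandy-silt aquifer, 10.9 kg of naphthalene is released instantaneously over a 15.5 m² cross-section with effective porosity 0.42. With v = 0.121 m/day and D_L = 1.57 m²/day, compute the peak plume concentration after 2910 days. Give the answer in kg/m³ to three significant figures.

The peak of an instantaneous 1D plume sits at x = vt; there the Gaussian factor is 1 and C_max = M/(n_e·A·√(4πDt)), where n_e·A is the pore area the mass is dissolved in.
√(4πDt) = √(4π × 1.57 × 2910) = 239.6 m, so C_max = 10.9/(0.42 × 15.5 × 239.6) = 0.00699 kg/m³.

0.00699 kg/m³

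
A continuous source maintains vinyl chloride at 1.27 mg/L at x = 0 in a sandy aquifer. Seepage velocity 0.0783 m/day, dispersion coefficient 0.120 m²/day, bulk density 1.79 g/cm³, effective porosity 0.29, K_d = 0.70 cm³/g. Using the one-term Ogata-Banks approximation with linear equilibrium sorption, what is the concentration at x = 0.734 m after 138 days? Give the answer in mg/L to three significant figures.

0.887 mg/L

Retardation factor R = 1 + ρ_b·K_d/n = 1 + 1.79 × 0.70/0.29 = 5.321.
Sorption retards both mechanisms: v_R = v/R = 0.01472 m/day, D_R = D/R = 0.02255 m²/day.
v_R·t = 0.01472 × 138 = 2.03136 m; 2√(D_R t) = 3.528 m; argument = (0.734 − 2.03136)/3.528 = -0.3677.
C = C₀ × ½·erfc(-0.3677) = 1.27 × 0.6985 = 0.887 mg/L.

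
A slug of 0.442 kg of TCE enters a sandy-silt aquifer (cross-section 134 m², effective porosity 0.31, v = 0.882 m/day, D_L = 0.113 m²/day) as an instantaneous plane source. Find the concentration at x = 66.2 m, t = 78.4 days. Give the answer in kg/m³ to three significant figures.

For an instantaneous plane source, C(x,t) = M/(n_e·A·√(4πDt)) · exp(−(x−vt)²/(4Dt)), with n_e·A the pore (flow) area.
Plume center vt = 0.882 × 78.4 = 69.1488 m, so the well at 66.2 m is 2.9488 m upgradient of the peak.
√(4πDt) = 10.55 m, giving peak height M/(n_e·A·√(4πDt)) = 0.442/(0.31 × 134 × 10.55) = 0.001009 kg/m³.
(x−vt)²/(4Dt) = (-2.9488)²/(4 × 0.113 × 78.4) = 0.2454; exp(−0.2454) = 0.7824.
C = 0.001009 × 0.7824 = 0.000789 kg/m³.

0.000789 kg/m³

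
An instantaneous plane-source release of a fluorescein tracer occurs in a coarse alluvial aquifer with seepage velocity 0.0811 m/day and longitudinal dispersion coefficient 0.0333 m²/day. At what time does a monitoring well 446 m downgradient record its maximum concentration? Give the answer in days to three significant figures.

For the 1D instantaneous-source solution, setting ∂C/∂t = 0 at fixed x gives v²t² + 2Dt − x² = 0, so t = (√(D² + v²x²) − D)/v².
√(D² + v²x²) = √(0.0333² + 0.0811² × 446²) = 36.17; v² = 0.00657721.
t = (36.17 − 0.0333)/0.00657721 = 5490 days (vs. the pure-advection estimate x/v = 5500 d).

5490 days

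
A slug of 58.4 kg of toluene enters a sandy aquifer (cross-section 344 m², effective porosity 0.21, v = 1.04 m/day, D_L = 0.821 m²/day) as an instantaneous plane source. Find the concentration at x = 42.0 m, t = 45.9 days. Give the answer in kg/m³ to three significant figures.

For an instantaneous plane source, C(x,t) = M/(n_e·A·√(4πDt)) · exp(−(x−vt)²/(4Dt)), with n_e·A the pore (flow) area.
Plume center vt = 1.04 × 45.9 = 47.736 m, so the well at 42.0 m is 5.736 m upgradient of the peak.
√(4πDt) = 21.76 m, giving peak height M/(n_e·A·√(4πDt)) = 58.4/(0.21 × 344 × 21.76) = 0.03715 kg/m³.
(x−vt)²/(4Dt) = (-5.736)²/(4 × 0.821 × 45.9) = 0.2183; exp(−0.2183) = 0.8039.
C = 0.03715 × 0.8039 = 0.0299 kg/m³.

0.0299 kg/m³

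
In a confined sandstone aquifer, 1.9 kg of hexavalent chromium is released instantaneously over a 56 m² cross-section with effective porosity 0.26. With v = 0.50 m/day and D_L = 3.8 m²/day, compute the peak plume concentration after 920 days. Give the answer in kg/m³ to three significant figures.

The peak of an instantaneous 1D plume sits at x = vt; there the Gaussian factor is 1 and C_max = M/(n_e·A·√(4πDt)), where n_e·A is the pore area the mass is dissolved in.
√(4πDt) = √(4π × 3.8 × 920) = 209.6 m, so C_max = 1.9/(0.26 × 56 × 209.6) = 0.000623 kg/m³.

0.000623 kg/m³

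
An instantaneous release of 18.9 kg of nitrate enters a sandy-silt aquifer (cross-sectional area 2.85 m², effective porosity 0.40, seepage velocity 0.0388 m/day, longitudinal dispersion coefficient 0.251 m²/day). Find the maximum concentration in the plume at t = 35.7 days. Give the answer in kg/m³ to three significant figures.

The peak of an instantaneous 1D plume sits at x = vt; there the Gaussian factor is 1 and C_max = M/(n_e·A·√(4πDt)), where n_e·A is the pore area the mass is dissolved in.
√(4πDt) = √(4π × 0.251 × 35.7) = 10.61 m, so C_max = 18.9/(0.40 × 2.85 × 10.61) = 1.56 kg/m³.

1.56 kg/m³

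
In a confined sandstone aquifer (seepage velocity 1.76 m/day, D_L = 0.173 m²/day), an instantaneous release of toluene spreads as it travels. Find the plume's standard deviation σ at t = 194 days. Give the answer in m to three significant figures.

8.19 m

Dispersive spreading gives a Gaussian with σ² = 2Dt; advection only shifts the center.
σ = √(2 × 0.173 × 194) = 8.19 m.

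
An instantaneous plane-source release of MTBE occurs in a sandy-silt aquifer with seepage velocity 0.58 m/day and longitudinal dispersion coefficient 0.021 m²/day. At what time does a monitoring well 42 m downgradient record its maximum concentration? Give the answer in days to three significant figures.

For the 1D instantaneous-source solution, setting ∂C/∂t = 0 at fixed x gives v²t² + 2Dt − x² = 0, so t = (√(D² + v²x²) − D)/v².
√(D² + v²x²) = √(0.021² + 0.58² × 42²) = 24.36; v² = 0.3364.
t = (24.36 − 0.021)/0.3364 = 72.4 days (vs. the pure-advection estimate x/v = 72.4 d).

72.4 days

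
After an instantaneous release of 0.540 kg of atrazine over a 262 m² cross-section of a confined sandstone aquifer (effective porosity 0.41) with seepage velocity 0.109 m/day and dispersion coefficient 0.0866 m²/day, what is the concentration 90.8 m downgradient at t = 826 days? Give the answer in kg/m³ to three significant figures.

0.000167 kg/m³

For an instantaneous plane source, C(x,t) = M/(n_e·A·√(4πDt)) · exp(−(x−vt)²/(4Dt)), with n_e·A the pore (flow) area.
Plume center vt = 0.109 × 826 = 90.034 m, so the well at 90.8 m is 0.766 m downgradient of the peak.
√(4πDt) = 29.98 m, giving peak height M/(n_e·A·√(4πDt)) = 0.540/(0.41 × 262 × 29.98) = 0.0001677 kg/m³.
(x−vt)²/(4Dt) = (0.766)²/(4 × 0.0866 × 826) = 0.002051; exp(−0.002051) = 0.9980.
C = 0.0001677 × 0.9980 = 0.000167 kg/m³.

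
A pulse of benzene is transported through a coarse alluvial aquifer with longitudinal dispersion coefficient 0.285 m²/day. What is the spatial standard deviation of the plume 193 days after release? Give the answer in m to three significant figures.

Dispersive spreading gives a Gaussian with σ² = 2Dt; advection only shifts the center.
σ = √(2 × 0.285 × 193) = 10.5 m.

10.5 m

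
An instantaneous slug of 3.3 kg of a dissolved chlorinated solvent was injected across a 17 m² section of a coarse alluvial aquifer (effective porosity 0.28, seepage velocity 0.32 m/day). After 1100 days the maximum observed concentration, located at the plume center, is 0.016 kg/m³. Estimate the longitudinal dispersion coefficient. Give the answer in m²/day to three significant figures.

At the plume center C_max = M/(n_e·A·√(4πDt)), so D = M²/(4πt·(n_e·A·C_max)²).
n_e·A·C_max = 0.28 × 17 × 0.016 = 0.07616 kg/m.
D = 3.3²/(4π × 1100 × 0.07616²) = 0.136 m²/day.

0.136 m²/day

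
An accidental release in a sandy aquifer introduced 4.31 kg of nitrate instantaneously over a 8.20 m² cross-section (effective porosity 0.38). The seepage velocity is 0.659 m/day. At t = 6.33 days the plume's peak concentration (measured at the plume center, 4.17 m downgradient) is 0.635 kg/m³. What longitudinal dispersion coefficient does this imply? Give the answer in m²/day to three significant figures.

0.0596 m²/day

At the plume center C_max = M/(n_e·A·√(4πDt)), so D = M²/(4πt·(n_e·A·C_max)²).
n_e·A·C_max = 0.38 × 8.20 × 0.635 = 1.979 kg/m.
D = 4.31²/(4π × 6.33 × 1.979²) = 0.0596 m²/day.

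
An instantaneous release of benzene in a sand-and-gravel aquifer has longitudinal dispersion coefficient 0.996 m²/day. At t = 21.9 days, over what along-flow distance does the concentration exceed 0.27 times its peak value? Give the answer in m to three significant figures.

The plume is Gaussian with σ = √(2Dt) = √(2 × 0.996 × 21.9) = 6.605 m.
C/C_peak = exp(−Δx²/(2σ²)) = 0.27 ⇒ Δx = σ·√(−2 ln 0.27) = 6.605 × 1.618 = 10.69 m.
Width = 2Δx = 21.4 m.

21.4 m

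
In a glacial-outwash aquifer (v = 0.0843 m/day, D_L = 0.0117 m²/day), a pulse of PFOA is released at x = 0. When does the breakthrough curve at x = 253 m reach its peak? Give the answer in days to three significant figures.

3000 days

For the 1D instantaneous-source solution, setting ∂C/∂t = 0 at fixed x gives v²t² + 2Dt − x² = 0, so t = (√(D² + v²x²) − D)/v².
√(D² + v²x²) = √(0.0117² + 0.0843² × 253²) = 21.33; v² = 0.00710649.
t = (21.33 − 0.0117)/0.00710649 = 3000 days (vs. the pure-advection estimate x/v = 3000 d).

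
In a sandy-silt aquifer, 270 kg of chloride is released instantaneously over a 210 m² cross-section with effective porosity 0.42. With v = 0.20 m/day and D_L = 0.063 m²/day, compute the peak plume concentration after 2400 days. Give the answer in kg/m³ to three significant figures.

The peak of an instantaneous 1D plume sits at x = vt; there the Gaussian factor is 1 and C_max = M/(n_e·A·√(4πDt)), where n_e·A is the pore area the mass is dissolved in.
√(4πDt) = √(4π × 0.063 × 2400) = 43.59 m, so C_max = 270/(0.42 × 210 × 43.59) = 0.0702 kg/m³.

0.0702 kg/m³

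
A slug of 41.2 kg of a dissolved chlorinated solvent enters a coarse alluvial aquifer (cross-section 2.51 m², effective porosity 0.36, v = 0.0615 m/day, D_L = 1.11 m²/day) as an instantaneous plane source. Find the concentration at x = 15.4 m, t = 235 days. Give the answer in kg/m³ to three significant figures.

0.796 kg/m³

For an instantaneous plane source, C(x,t) = M/(n_e·A·√(4πDt)) · exp(−(x−vt)²/(4Dt)), with n_e·A the pore (flow) area.
Plume center vt = 0.0615 × 235 = 14.4525 m, so the well at 15.4 m is 0.9475 m downgradient of the peak.
√(4πDt) = 57.25 m, giving peak height M/(n_e·A·√(4πDt)) = 41.2/(0.36 × 2.51 × 57.25) = 0.7964 kg/m³.
(x−vt)²/(4Dt) = (0.9475)²/(4 × 1.11 × 235) = 0.0008604; exp(−0.0008604) = 0.9991.
C = 0.7964 × 0.9991 = 0.796 kg/m³.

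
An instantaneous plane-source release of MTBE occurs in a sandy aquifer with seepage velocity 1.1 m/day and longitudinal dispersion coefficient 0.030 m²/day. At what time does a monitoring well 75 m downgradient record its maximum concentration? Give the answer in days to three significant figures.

68.2 days

For the 1D instantaneous-source solution, setting ∂C/∂t = 0 at fixed x gives v²t² + 2Dt − x² = 0, so t = (√(D² + v²x²) − D)/v².
√(D² + v²x²) = √(0.030² + 1.1² × 75²) = 82.50; v² = 1.21.
t = (82.50 − 0.030)/1.21 = 68.2 days (vs. the pure-advection estimate x/v = 68.2 d).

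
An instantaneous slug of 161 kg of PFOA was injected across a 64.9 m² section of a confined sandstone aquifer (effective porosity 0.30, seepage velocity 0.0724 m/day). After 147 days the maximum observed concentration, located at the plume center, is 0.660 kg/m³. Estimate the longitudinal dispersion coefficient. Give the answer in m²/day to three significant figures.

0.0850 m²/day

At the plume center C_max = M/(n_e·A·√(4πDt)), so D = M²/(4πt·(n_e·A·C_max)²).
n_e·A·C_max = 0.30 × 64.9 × 0.660 = 12.85 kg/m.
D = 161²/(4π × 147 × 12.85²) = 0.0850 m²/day.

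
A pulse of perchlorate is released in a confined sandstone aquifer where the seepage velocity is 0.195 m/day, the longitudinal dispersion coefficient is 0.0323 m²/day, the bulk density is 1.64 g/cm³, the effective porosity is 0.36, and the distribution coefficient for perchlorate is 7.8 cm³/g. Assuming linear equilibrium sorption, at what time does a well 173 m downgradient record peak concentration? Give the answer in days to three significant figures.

Retardation factor R = 1 + ρ_b·K_d/n = 1 + 1.64 × 7.8/0.36 = 36.53.
Sorption retards both mechanisms: v_R = v/R = 0.005338 m/day, D_R = D/R = 0.0008842 m²/day.
Peak time from v_R²t² + 2D_R t − x² = 0: t = (√(D_R² + v_R²x²) − D_R)/v_R².
√(D_R² + v_R²x²) = √(0.0008842² + 0.005338² × 173²) = 0.9235; v_R² = 2.849e-05.
t = (0.9235 − 0.0008842)/2.849e-05 = 32400 days.

32400 days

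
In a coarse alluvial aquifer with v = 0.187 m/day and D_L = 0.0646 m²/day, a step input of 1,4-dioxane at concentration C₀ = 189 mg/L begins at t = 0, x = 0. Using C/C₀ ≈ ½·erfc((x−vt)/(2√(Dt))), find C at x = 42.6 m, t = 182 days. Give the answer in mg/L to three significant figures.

For a continuous step input, C/C₀ ≈ ½·erfc((x−vt)/(2√(Dt))).
vt = 0.187 × 182 = 34.034 m and 2√(Dt) = 2√(0.0646 × 182) = 6.858 m.
Argument (x−vt)/(2√(Dt)) = (42.6 − 34.034)/6.858 = 1.249; ½·erfc(1.249) = 0.03867.
C = 189 × 0.03867 = 7.31 mg/L.

7.31 mg/L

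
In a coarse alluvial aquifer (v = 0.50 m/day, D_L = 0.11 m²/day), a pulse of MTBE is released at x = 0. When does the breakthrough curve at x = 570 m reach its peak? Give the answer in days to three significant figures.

1140 days

For the 1D instantaneous-source solution, setting ∂C/∂t = 0 at fixed x gives v²t² + 2Dt − x² = 0, so t = (√(D² + v²x²) − D)/v².
√(D² + v²x²) = √(0.11² + 0.50² × 570²) = 285.0; v² = 0.25.
t = (285.0 − 0.11)/0.25 = 1140 days (vs. the pure-advection estimate x/v = 1140 d).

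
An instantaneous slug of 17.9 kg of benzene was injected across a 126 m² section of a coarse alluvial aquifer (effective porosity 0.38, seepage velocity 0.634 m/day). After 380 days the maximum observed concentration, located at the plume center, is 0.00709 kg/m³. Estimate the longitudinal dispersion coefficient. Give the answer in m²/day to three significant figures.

0.582 m²/day

At the plume center C_max = M/(n_e·A·√(4πDt)), so D = M²/(4πt·(n_e·A·C_max)²).
n_e·A·C_max = 0.38 × 126 × 0.00709 = 0.3395 kg/m.
D = 17.9²/(4π × 380 × 0.3395²) = 0.582 m²/day.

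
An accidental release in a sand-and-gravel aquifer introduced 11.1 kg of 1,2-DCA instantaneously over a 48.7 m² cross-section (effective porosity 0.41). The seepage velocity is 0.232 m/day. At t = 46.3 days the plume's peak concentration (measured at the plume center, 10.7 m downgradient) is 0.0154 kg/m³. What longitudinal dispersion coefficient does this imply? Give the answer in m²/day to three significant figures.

At the plume center C_max = M/(n_e·A·√(4πDt)), so D = M²/(4πt·(n_e·A·C_max)²).
n_e·A·C_max = 0.41 × 48.7 × 0.0154 = 0.3075 kg/m.
D = 11.1²/(4π × 46.3 × 0.3075²) = 2.24 m²/day.

2.24 m²/day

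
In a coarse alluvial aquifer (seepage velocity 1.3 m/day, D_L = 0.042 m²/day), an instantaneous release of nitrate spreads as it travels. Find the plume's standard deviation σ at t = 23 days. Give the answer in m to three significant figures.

Dispersive spreading gives a Gaussian with σ² = 2Dt; advection only shifts the center.
σ = √(2 × 0.042 × 23) = 1.39 m.

1.39 m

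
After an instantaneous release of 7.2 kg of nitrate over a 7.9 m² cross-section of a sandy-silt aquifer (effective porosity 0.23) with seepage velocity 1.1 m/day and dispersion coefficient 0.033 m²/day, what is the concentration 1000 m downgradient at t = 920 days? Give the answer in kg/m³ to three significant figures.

0.0620 kg/m³

For an instantaneous plane source, C(x,t) = M/(n_e·A·√(4πDt)) · exp(−(x−vt)²/(4Dt)), with n_e·A the pore (flow) area.
Plume center vt = 1.1 × 920 = 1012 m, so the well at 1000 m is 12 m upgradient of the peak.
√(4πDt) = 19.53 m, giving peak height M/(n_e·A·√(4πDt)) = 7.2/(0.23 × 7.9 × 19.53) = 0.2029 kg/m³.
(x−vt)²/(4Dt) = (-12)²/(4 × 0.033 × 920) = 1.186; exp(−1.186) = 0.3054.
C = 0.2029 × 0.3054 = 0.0620 kg/m³.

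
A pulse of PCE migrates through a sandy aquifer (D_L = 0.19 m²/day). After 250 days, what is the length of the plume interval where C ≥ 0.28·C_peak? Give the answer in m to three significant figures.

The plume is Gaussian with σ = √(2Dt) = √(2 × 0.19 × 250) = 9.747 m.
C/C_peak = exp(−Δx²/(2σ²)) = 0.28 ⇒ Δx = σ·√(−2 ln 0.28) = 9.747 × 1.596 = 15.56 m.
Width = 2Δx = 31.1 m.

31.1 m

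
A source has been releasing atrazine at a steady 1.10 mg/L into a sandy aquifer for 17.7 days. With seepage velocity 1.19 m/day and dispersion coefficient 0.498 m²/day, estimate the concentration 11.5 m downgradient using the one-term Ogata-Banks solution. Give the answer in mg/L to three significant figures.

For a continuous step input, C/C₀ ≈ ½·erfc((x−vt)/(2√(Dt))).
vt = 1.19 × 17.7 = 21.063 m and 2√(Dt) = 2√(0.498 × 17.7) = 5.938 m.
Argument (x−vt)/(2√(Dt)) = (11.5 − 21.063)/5.938 = -1.610; ½·erfc(-1.610) = 0.9886.
C = 1.10 × 0.9886 = 1.09 mg/L.

1.09 mg/L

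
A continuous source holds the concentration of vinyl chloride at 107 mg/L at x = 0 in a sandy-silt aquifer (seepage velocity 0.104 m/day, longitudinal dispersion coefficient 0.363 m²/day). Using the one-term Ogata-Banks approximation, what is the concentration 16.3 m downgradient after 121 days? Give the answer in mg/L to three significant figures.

37.0 mg/L

For a continuous step input, C/C₀ ≈ ½·erfc((x−vt)/(2√(Dt))).
vt = 0.104 × 121 = 12.584 m and 2√(Dt) = 2√(0.363 × 121) = 13.25 m.
Argument (x−vt)/(2√(Dt)) = (16.3 − 12.584)/13.25 = 0.2805; ½·erfc(0.2805) = 0.3458.
C = 107 × 0.3458 = 37.0 mg/L.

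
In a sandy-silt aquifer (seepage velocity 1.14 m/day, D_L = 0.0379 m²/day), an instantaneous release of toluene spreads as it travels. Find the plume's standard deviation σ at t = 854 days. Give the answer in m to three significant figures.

8.05 m

Dispersive spreading gives a Gaussian with σ² = 2Dt; advection only shifts the center.
σ = √(2 × 0.0379 × 854) = 8.05 m.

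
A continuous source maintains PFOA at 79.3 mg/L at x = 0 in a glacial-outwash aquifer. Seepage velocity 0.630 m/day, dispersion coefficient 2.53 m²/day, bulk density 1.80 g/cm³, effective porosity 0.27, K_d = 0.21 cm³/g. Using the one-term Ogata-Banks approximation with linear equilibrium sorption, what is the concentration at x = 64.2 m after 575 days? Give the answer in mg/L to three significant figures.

78.8 mg/L

Retardation factor R = 1 + ρ_b·K_d/n = 1 + 1.80 × 0.21/0.27 = 2.400.
Sorption retards both mechanisms: v_R = v/R = 0.2625 m/day, D_R = D/R = 1.054 m²/day.
v_R·t = 0.2625 × 575 = 150.9375 m; 2√(D_R t) = 49.24 m; argument = (64.2 − 150.9375)/49.24 = -1.762.
C = C₀ × ½·erfc(-1.762) = 79.3 × 0.9936 = 78.8 mg/L.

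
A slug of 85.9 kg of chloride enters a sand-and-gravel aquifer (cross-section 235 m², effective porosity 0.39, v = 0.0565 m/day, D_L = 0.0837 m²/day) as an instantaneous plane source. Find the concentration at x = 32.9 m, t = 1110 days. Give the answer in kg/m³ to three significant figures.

0.00251 kg/m³

For an instantaneous plane source, C(x,t) = M/(n_e·A·√(4πDt)) · exp(−(x−vt)²/(4Dt)), with n_e·A the pore (flow) area.
Plume center vt = 0.0565 × 1110 = 62.715 m, so the well at 32.9 m is 29.815 m upgradient of the peak.
√(4πDt) = 34.17 m, giving peak height M/(n_e·A·√(4πDt)) = 85.9/(0.39 × 235 × 34.17) = 0.02743 kg/m³.
(x−vt)²/(4Dt) = (-29.815)²/(4 × 0.0837 × 1110) = 2.392; exp(−2.392) = 0.09145.
C = 0.02743 × 0.09145 = 0.00251 kg/m³.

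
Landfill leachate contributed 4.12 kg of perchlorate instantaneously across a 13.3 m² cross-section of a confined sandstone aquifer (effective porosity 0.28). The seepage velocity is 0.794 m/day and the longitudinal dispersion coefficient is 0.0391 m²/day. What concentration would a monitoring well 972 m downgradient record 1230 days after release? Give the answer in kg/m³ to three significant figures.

For an instantaneous plane source, C(x,t) = M/(n_e·A·√(4πDt)) · exp(−(x−vt)²/(4Dt)), with n_e·A the pore (flow) area.
Plume center vt = 0.794 × 1230 = 976.62 m, so the well at 972 m is 4.62 m upgradient of the peak.
√(4πDt) = 24.58 m, giving peak height M/(n_e·A·√(4πDt)) = 4.12/(0.28 × 13.3 × 24.58) = 0.04501 kg/m³.
(x−vt)²/(4Dt) = (-4.62)²/(4 × 0.0391 × 1230) = 0.1110; exp(−0.1110) = 0.8949.
C = 0.04501 × 0.8949 = 0.0403 kg/m³.

0.0403 kg/m³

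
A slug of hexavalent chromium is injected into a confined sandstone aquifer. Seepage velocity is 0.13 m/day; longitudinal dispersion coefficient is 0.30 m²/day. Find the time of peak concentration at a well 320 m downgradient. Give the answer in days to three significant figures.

2440 days

For the 1D instantaneous-source solution, setting ∂C/∂t = 0 at fixed x gives v²t² + 2Dt − x² = 0, so t = (√(D² + v²x²) − D)/v².
√(D² + v²x²) = √(0.30² + 0.13² × 320²) = 41.60; v² = 0.0169.
t = (41.60 − 0.30)/0.0169 = 2440 days (vs. the pure-advection estimate x/v = 2460 d).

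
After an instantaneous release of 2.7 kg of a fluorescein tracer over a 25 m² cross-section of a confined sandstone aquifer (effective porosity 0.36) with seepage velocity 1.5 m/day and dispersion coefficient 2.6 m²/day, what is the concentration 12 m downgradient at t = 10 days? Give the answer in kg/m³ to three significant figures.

For an instantaneous plane source, C(x,t) = M/(n_e·A·√(4πDt)) · exp(−(x−vt)²/(4Dt)), with n_e·A the pore (flow) area.
Plume center vt = 1.5 × 10 = 15 m, so the well at 12 m is 3 m upgradient of the peak.
√(4πDt) = 18.08 m, giving peak height M/(n_e·A·√(4πDt)) = 2.7/(0.36 × 25 × 18.08) = 0.01659 kg/m³.
(x−vt)²/(4Dt) = (-3)²/(4 × 2.6 × 10) = 0.08654; exp(−0.08654) = 0.9171.
C = 0.01659 × 0.9171 = 0.0152 kg/m³.

0.0152 kg/m³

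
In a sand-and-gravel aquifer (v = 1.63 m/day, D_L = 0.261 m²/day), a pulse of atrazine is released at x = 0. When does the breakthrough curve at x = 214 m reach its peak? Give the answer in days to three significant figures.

For the 1D instantaneous-source solution, setting ∂C/∂t = 0 at fixed x gives v²t² + 2Dt − x² = 0, so t = (√(D² + v²x²) − D)/v².
√(D² + v²x²) = √(0.261² + 1.63² × 214²) = 348.8; v² = 2.6569.
t = (348.8 − 0.261)/2.6569 = 131 days (vs. the pure-advection estimate x/v = 131 d).

131 days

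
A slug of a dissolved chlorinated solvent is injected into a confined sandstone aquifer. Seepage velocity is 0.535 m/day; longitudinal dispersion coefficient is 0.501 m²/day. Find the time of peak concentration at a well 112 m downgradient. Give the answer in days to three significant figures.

For the 1D instantaneous-source solution, setting ∂C/∂t = 0 at fixed x gives v²t² + 2Dt − x² = 0, so t = (√(D² + v²x²) − D)/v².
√(D² + v²x²) = √(0.501² + 0.535² × 112²) = 59.92; v² = 0.286225.
t = (59.92 − 0.501)/0.286225 = 208 days (vs. the pure-advection estimate x/v = 209 d).

208 days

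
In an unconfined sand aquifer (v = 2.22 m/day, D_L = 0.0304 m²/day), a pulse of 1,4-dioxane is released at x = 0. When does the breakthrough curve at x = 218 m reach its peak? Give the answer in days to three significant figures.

For the 1D instantaneous-source solution, setting ∂C/∂t = 0 at fixed x gives v²t² + 2Dt − x² = 0, so t = (√(D² + v²x²) − D)/v².
√(D² + v²x²) = √(0.0304² + 2.22² × 218²) = 484.0; v² = 4.9284.
t = (484.0 − 0.0304)/4.9284 = 98.2 days (vs. the pure-advection estimate x/v = 98.2 d).

98.2 days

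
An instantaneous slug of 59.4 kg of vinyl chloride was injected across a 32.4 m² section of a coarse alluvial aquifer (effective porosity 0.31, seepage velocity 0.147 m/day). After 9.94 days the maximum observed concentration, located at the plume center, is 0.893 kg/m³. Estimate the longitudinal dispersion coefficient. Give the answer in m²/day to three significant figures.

At the plume center C_max = M/(n_e·A·√(4πDt)), so D = M²/(4πt·(n_e·A·C_max)²).
n_e·A·C_max = 0.31 × 32.4 × 0.893 = 8.969 kg/m.
D = 59.4²/(4π × 9.94 × 8.969²) = 0.351 m²/day.

0.351 m²/day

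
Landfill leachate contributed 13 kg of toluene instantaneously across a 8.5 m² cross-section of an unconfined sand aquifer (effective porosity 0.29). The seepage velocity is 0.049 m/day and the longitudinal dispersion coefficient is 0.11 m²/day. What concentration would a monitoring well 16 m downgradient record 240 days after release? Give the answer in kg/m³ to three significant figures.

0.244 kg/m³

For an instantaneous plane source, C(x,t) = M/(n_e·A·√(4πDt)) · exp(−(x−vt)²/(4Dt)), with n_e·A the pore (flow) area.
Plume center vt = 0.049 × 240 = 11.76 m, so the well at 16 m is 4.24 m downgradient of the peak.
√(4πDt) = 18.21 m, giving peak height M/(n_e·A·√(4πDt)) = 13/(0.29 × 8.5 × 18.21) = 0.2896 kg/m³.
(x−vt)²/(4Dt) = (4.24)²/(4 × 0.11 × 240) = 0.1702; exp(−0.1702) = 0.8435.
C = 0.2896 × 0.8435 = 0.244 kg/m³.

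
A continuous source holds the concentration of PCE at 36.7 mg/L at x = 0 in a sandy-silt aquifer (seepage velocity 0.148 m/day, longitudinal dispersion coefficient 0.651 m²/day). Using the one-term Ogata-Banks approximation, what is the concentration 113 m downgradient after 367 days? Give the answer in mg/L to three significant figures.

For a continuous step input, C/C₀ ≈ ½·erfc((x−vt)/(2√(Dt))).
vt = 0.148 × 367 = 54.316 m and 2√(Dt) = 2√(0.651 × 367) = 30.91 m.
Argument (x−vt)/(2√(Dt)) = (113 − 54.316)/30.91 = 1.899; ½·erfc(1.899) = 0.003620.
C = 36.7 × 0.003620 = 0.133 mg/L.

0.133 mg/L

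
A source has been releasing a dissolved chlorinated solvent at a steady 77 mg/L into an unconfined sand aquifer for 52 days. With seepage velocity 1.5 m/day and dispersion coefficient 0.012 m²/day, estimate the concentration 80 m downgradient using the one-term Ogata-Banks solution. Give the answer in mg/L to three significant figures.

2.83 mg/L

For a continuous step input, C/C₀ ≈ ½·erfc((x−vt)/(2√(Dt))).
vt = 1.5 × 52 = 78 m and 2√(Dt) = 2√(0.012 × 52) = 1.580 m.
Argument (x−vt)/(2√(Dt)) = (80 − 78)/1.580 = 1.266; ½·erfc(1.266) = 0.03670.
C = 77 × 0.03670 = 2.83 mg/L.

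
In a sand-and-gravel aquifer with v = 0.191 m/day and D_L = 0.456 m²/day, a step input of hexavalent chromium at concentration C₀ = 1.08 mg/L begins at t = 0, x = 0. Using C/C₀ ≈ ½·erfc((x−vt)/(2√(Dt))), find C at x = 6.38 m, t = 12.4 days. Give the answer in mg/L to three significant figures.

For a continuous step input, C/C₀ ≈ ½·erfc((x−vt)/(2√(Dt))).
vt = 0.191 × 12.4 = 2.3684 m and 2√(Dt) = 2√(0.456 × 12.4) = 4.756 m.
Argument (x−vt)/(2√(Dt)) = (6.38 − 2.3684)/4.756 = 0.8435; ½·erfc(0.8435) = 0.1165.
C = 1.08 × 0.1165 = 0.126 mg/L.

0.126 mg/L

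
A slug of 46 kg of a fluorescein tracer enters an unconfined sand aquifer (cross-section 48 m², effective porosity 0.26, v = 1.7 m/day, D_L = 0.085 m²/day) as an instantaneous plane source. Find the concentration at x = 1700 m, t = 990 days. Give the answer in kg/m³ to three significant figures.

For an instantaneous plane source, C(x,t) = M/(n_e·A·√(4πDt)) · exp(−(x−vt)²/(4Dt)), with n_e·A the pore (flow) area.
Plume center vt = 1.7 × 990 = 1683 m, so the well at 1700 m is 17 m downgradient of the peak.
√(4πDt) = 32.52 m, giving peak height M/(n_e·A·√(4πDt)) = 46/(0.26 × 48 × 32.52) = 0.1133 kg/m³.
(x−vt)²/(4Dt) = (17)²/(4 × 0.085 × 990) = 0.8586; exp(−0.8586) = 0.4238.
C = 0.1133 × 0.4238 = 0.0480 kg/m³.

0.0480 kg/m³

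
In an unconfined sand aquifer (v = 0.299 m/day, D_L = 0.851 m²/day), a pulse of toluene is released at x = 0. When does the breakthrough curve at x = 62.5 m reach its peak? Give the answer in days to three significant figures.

For the 1D instantaneous-source solution, setting ∂C/∂t = 0 at fixed x gives v²t² + 2Dt − x² = 0, so t = (√(D² + v²x²) − D)/v².
√(D² + v²x²) = √(0.851² + 0.299² × 62.5²) = 18.71; v² = 0.089401.
t = (18.71 − 0.851)/0.089401 = 200 days (vs. the pure-advection estimate x/v = 209 d).

200 days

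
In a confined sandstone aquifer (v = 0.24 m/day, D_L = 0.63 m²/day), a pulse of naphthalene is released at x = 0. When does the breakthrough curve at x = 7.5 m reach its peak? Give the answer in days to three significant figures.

For the 1D instantaneous-source solution, setting ∂C/∂t = 0 at fixed x gives v²t² + 2Dt − x² = 0, so t = (√(D² + v²x²) − D)/v².
√(D² + v²x²) = √(0.63² + 0.24² × 7.5²) = 1.907; v² = 0.0576.
t = (1.907 − 0.63)/0.0576 = 22.2 days (vs. the pure-advection estimate x/v = 31.2 d).

22.2 days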